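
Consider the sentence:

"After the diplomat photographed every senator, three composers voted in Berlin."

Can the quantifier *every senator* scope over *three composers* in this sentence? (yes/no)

No

*every senator* occurs within the adjunct clause *after the diplomat photographed every senator*.
Adverbial clauses are not L-marked, so they are barriers for QR — the quantifier cannot escape the adjunct.
So *every senator* cannot raise to a position above *three composers*.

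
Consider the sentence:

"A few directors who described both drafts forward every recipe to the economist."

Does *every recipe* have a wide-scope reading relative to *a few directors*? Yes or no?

Yes

*every recipe* sits in the matrix clause, not in the relative clause on *a few directors*.
Ordinary QR to a clause-peripheral position gives the wide-scope LF for the lower DP.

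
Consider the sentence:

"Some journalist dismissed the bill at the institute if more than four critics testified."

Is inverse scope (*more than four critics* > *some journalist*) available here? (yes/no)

No

The DP *more than four critics* is contained in the adjunct clause *if more than four critics testified*.
Since the clause is an adjunct (not a complement), the Adjunct Condition blocks QR across its edge.
The inverse ordering *more than four critics* > *some journalist* is therefore underivable.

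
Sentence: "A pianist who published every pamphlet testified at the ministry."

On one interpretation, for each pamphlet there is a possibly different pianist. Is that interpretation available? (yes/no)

No

The paraphrase describes the scope ordering *every pamphlet* > *a pianist*.
The target quantifier *every pamphlet* is part of the relative clause *who published every pamphlet*.
Quantifiers inside a relative clause are trapped there; the RC boundary blocks QR.
So *every pamphlet* cannot raise high enough to outscope *a pianist*; only the surface ordering *a pianist* > *every pamphlet* is available.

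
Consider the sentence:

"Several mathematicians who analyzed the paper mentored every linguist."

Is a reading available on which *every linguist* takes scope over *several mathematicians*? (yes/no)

Yes

Although the sentence contains a relative clause (*who analyzed the paper*), *every linguist* is outside it, in the matrix VP.
QR within a single clause is free, so the lower quantifier may take scope over the higher one.
The sentence is scopally ambiguous between *several mathematicians* > *every linguist* and *every linguist* > *several mathematicians*.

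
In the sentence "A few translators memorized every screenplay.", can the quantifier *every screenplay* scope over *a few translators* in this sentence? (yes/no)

*a few translators* and *every screenplay* are co-arguments of the matrix verb, with nothing but a clause-internal boundary between them.
Nothing blocks QR of the lower DP to a position above the higher one, so inverse scope is available.

Yes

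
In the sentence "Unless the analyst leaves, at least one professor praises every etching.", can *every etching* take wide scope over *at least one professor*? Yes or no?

Although there is an adjunct clause, *every etching* is in the main clause, not inside the adjunct.
With no island boundary between them, the object can take inverse scope over the subject via ordinary QR within the clause.

Yes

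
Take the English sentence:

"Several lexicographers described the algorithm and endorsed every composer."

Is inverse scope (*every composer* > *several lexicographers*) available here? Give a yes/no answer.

No

The target quantifier *every composer* is part of one conjunct of the coordinate structure (*endorsed every composer*).
The Coordinate Structure Constraint blocks movement (including QR) out of a single conjunct.
The inverse ordering *every composer* > *several lexicographers* is therefore underivable.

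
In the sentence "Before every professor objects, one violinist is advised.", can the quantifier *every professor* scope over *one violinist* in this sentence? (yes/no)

Structurally, *every professor* is inside the adjunct clause *before every professor objects*.
The adjunct-island constraint bars QR out of an adverbial clause.
*every professor* > *one violinist* would require crossing that boundary, which is illicit.

No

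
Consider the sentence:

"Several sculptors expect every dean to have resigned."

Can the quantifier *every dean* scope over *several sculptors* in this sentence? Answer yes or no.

Yes

*every dean* is the subject of an ECM infinitive — the infinitival complement of an ECM verb is not a scope island, so *every dean* can raise into the matrix clause.
Clause-internal QR can adjoin the lower DP above the subject, yielding the inverse reading.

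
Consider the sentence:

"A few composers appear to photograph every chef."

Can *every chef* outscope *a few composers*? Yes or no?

Raising constructions are monoclausal for scope purposes; *every chef* is not separated from *a few composers* by any island.
Ordinary QR to a clause-peripheral position gives the wide-scope LF for the lower DP.
The sentence is scopally ambiguous between *a few composers* > *every chef* and *every chef* > *a few composers*.

Yes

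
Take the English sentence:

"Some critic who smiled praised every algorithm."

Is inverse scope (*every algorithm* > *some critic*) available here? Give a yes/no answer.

Yes

*every algorithm* sits in the matrix clause, not in the relative clause on *some critic*.
Since no island is crossed, the inverse ordering is licensed alongside surface scope.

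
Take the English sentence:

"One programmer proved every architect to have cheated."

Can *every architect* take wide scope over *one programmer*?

Yes

This is an ECM construction: *every architect* is the infinitival subject, Case-marked by the matrix verb, and the infinitive is transparent for QR.
No island intervenes, so both surface and inverse scope are derivable.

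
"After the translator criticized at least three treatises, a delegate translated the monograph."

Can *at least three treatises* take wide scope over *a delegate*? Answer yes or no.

*at least three treatises* is embedded in the adjunct clause *after the translator criticized at least three treatises*.
The adjunct-island constraint bars QR out of an adverbial clause.
*at least three treatises* > *a delegate* would require crossing that boundary, which is illicit.

No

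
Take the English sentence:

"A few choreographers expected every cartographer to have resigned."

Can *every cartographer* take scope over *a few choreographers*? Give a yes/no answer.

Yes

This is an ECM construction: *every cartographer* is the infinitival subject, Case-marked by the matrix verb, and the infinitive is transparent for QR.
Since no island is crossed, the inverse ordering is licensed alongside surface scope.
Both orderings are possible: *a few choreographers* > *every cartographer* and *every cartographer* > *a few choreographers*.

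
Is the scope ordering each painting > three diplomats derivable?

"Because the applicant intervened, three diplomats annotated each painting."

Yes

The adjunct clause does not contain *each painting*, which is the matrix object.
Nothing blocks QR of the lower DP to a position above the higher one, so inverse scope is available.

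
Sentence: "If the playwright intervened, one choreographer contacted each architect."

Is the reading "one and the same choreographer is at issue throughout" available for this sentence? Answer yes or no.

Yes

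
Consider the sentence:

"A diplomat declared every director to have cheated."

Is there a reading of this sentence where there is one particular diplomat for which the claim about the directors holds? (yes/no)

Yes

The described interpretation is the *a diplomat* > *every director* scoping.
That is the surface-scope ordering, which is always one of the available readings — island constraints only ever restrict inverse scope.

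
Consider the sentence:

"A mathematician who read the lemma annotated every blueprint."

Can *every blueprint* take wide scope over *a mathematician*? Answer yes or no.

*every blueprint* sits in the matrix clause, not in the relative clause on *a mathematician*.
Ordinary QR to a clause-peripheral position gives the wide-scope LF for the lower DP.

Yes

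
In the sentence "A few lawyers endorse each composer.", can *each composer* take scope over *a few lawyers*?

*each composer* is the matrix object and *a few lawyers* the matrix subject; the two are clausemates.
Nothing blocks QR of the lower DP to a position above the higher one, so inverse scope is available.

Yes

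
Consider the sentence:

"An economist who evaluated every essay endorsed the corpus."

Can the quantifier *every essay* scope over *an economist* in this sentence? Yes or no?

No

The DP *every essay* is contained in the relative clause *who evaluated every essay*.
The relative clause forms an island for QR, so the quantifier is confined to the head noun's restrictor.
So *every essay* cannot raise to a position above *an economist*.
(Only the surface reading survives: one fixed economist with respect to all the relevant essays.)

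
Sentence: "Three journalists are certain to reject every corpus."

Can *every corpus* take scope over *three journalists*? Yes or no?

Yes

*every corpus* is inside a raising infinitive, which is transparent to QR (no CP barrier), so it behaves as a matrix argument.
No island intervenes, so both surface and inverse scope are derivable.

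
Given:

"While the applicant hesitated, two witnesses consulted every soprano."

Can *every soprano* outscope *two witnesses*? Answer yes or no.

The adjunct clause does not contain *every soprano*, which is the matrix object.
No island intervenes, so both surface and inverse scope are derivable.
Both orderings are possible: *two witnesses* > *every soprano* and *every soprano* > *two witnesses*.

Yes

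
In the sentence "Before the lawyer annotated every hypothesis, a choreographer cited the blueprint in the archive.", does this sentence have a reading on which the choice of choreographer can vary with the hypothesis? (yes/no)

The described interpretation is the *every hypothesis* > *a choreographer* scoping.
*every hypothesis* occurs within the adjunct clause *before the lawyer annotated every hypothesis*.
Adjuncts are opaque for quantifier raising; a quantifier in an adjunct stays inside it.
*every hypothesis* is confined to the island and cannot take scope over *a choreographer*.

No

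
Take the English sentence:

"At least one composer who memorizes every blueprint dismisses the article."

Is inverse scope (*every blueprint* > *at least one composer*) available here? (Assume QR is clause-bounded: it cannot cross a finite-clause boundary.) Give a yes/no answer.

*every blueprint* occurs within the relative clause *who memorizes every blueprint*.
The relative clause forms an island for QR, so the quantifier is confined to the head noun's restrictor.
*every blueprint* is confined to the island and cannot take scope over *at least one composer*.
(Only the surface reading survives: one fixed composer with respect to all the relevant blueprints.)

No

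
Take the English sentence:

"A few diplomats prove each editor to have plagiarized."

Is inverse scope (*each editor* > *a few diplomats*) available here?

Yes

The ECM infinitive is scope-transparent — *each editor* is free to raise above *a few diplomats*.
Clause-internal QR can adjoin the lower DP above the subject, yielding the inverse reading.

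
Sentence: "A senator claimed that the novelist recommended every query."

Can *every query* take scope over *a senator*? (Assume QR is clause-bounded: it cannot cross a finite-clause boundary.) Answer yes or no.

No

*every query* occurs within the finite complement clause *that the novelist recommended every query*.
With QR restricted to its own tensed clause, the embedded quantifier cannot reach a matrix scope position.
So *every query* cannot raise high enough to outscope *a senator*; only the surface ordering *a senator* > *every query* is available.
(Only the surface reading survives: one fixed senator with respect to all the relevant queries.)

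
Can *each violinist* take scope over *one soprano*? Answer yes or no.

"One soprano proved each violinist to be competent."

Yes

The ECM infinitive is scope-transparent — *each violinist* is free to raise above *one soprano*.
QR within a single clause is free, so the lower quantifier may take scope over the higher one.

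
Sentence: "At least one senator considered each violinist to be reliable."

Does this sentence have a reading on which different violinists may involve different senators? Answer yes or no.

Yes

That reading corresponds to *each violinist* > *at least one senator*.
The ECM infinitive is scope-transparent — *each violinist* is free to raise above *at least one senator*.
Ordinary QR to a clause-peripheral position gives the wide-scope LF for the lower DP.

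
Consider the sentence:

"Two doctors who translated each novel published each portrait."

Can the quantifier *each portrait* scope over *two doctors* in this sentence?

The RC *who translated each novel* is an island, but *each portrait* is not inside it — it is the matrix object, a clausemate of *two doctors*.
Since no island is crossed, the inverse ordering is licensed alongside surface scope.

Yes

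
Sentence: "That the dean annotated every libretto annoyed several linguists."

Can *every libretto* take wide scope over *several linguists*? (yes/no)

*every libretto* sits inside the sentential subject *that the dean annotated every libretto*.
Subjects — clausal subjects included — are islands for extraction, and QR is no exception.
So the wide-scope reading for *every libretto* is blocked.

No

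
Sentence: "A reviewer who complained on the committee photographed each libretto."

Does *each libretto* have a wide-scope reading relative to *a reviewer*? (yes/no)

Yes

*each libretto* is a matrix argument; only *a reviewer* is modified by the relative clause *who complained on the committee*, so the RC island is irrelevant to the target quantifier.
Clause-internal QR can adjoin the lower DP above the subject, yielding the inverse reading.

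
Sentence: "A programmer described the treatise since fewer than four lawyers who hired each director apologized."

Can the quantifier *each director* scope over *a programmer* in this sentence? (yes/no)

No

*each director* occurs within the relative clause *who hired each director*, which is itself inside the adjunct *since fewer than four lawyers who hired each director apologized*.
The quantifier would have to escape first the RC and then the adjunct — two independent island violations.
So *each director* cannot raise high enough to outscope *a programmer*; only the surface ordering *a programmer* > *each director* is available.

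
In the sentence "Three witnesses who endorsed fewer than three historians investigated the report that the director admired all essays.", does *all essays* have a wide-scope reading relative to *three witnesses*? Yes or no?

The DP *all essays* is contained in the complex NP *the report that the director admired all essays*.
The complex NP is opaque for QR — the quantifier is frozen inside the noun's complement.
Hence only narrow scope for *all essays* (under *three witnesses*) survives.

No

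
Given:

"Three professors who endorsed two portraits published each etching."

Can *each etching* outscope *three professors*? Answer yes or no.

Although the sentence contains a relative clause (*who endorsed two portraits*), *each etching* is outside it, in the matrix VP.
No island intervenes, so both surface and inverse scope are derivable.

Yes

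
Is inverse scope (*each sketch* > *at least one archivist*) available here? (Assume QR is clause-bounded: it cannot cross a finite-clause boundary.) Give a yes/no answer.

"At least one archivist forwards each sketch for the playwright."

Yes

*each sketch* is the matrix object and *at least one archivist* the matrix subject; the two are clausemates.
No island intervenes, so both surface and inverse scope are derivable.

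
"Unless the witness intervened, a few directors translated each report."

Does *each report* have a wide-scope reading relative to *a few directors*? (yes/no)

Yes

Neither queried DP is inside the adjunct, so the adjunct-island constraint does not apply.
Ordinary QR to a clause-peripheral position gives the wide-scope LF for the lower DP.
Both orderings are possible: *a few directors* > *each report* and *each report* > *a few directors*.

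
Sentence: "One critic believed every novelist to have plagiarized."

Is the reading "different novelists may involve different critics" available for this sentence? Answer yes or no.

That reading corresponds to *every novelist* > *one critic*.
*every novelist* is an ECM subject; ECM complements are not islands, and the embedded quantifier may take matrix scope.
Nothing blocks QR of the lower DP to a position above the higher one, so inverse scope is available.
Both orderings are possible: *one critic* > *every novelist* and *every novelist* > *one critic*.

Yes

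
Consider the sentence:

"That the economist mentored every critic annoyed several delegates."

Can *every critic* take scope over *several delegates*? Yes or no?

No

Structurally, *every critic* is inside the sentential subject *that the economist mentored every critic*.
Subjects — clausal subjects included — are islands for extraction, and QR is no exception.
*every critic* > *several delegates* would require crossing that boundary, which is illicit.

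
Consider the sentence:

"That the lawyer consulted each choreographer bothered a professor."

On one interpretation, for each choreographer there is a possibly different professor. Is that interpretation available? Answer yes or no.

No

The paraphrase describes the scope ordering *each choreographer* > *a professor*.
*each choreographer* is embedded in the sentential subject *that the lawyer consulted each choreographer*.
Clausal subjects are scope islands; QR from inside the subject into the matrix is barred.
The ordering *each choreographer* > *a professor* is therefore underivable.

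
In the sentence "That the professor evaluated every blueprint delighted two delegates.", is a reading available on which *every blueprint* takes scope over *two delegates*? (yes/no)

No

The DP *every blueprint* is contained in the sentential subject *that the professor evaluated every blueprint*.
The Sentential Subject Constraint rules out raising the quantifier out of the that-clause subject.
There is no licit LF on which *every blueprint* c-commands *two delegates*.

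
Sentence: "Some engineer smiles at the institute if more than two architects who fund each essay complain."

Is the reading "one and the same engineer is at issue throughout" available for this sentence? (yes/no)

The described interpretation is the *some engineer* > *each essay* scoping.
That is the surface-scope ordering, which is always one of the available readings — island constraints only ever restrict inverse scope.

Yes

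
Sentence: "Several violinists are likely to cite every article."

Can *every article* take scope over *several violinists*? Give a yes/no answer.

*every article* is inside a raising infinitive, which is transparent to QR (no CP barrier), so it behaves as a matrix argument.
With no island boundary between them, the object can take inverse scope over the subject via ordinary QR within the clause.

Yes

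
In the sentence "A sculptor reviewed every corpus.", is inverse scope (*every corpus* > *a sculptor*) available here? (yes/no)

*every corpus* is the matrix object and *a sculptor* the matrix subject; the two are clausemates.
With no island boundary between them, the object can take inverse scope over the subject via ordinary QR within the clause.
The sentence is scopally ambiguous between *a sculptor* > *every corpus* and *every corpus* > *a sculptor*.

Yes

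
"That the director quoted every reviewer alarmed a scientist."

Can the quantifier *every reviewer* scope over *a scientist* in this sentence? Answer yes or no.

No

The DP *every reviewer* is contained in the sentential subject *that the director quoted every reviewer*.
Clausal subjects are scope islands; QR from inside the subject into the matrix is barred.
There is no licit LF on which *every reviewer* c-commands *a scientist*.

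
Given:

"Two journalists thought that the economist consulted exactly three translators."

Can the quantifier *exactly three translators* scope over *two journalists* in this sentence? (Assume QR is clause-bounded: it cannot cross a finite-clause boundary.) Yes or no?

*exactly three translators* sits inside the finite complement clause *that the economist consulted exactly three translators*.
Given the clause-boundedness assumption, QR cannot cross the finite CP into the matrix.
There is no licit LF on which *exactly three translators* c-commands *two journalists*.

No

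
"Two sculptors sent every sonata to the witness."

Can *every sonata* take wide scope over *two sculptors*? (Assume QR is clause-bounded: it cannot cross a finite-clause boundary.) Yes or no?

*two sculptors* and *every sonata* are co-arguments of the matrix verb, with nothing but a clause-internal boundary between them.
With no island boundary between them, the object can take inverse scope over the subject via ordinary QR within the clause.
So *every sonata* > *two sculptors* is among the available readings.

Yes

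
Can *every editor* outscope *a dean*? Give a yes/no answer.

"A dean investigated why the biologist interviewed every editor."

No

*every editor* occurs within the embedded question *why the biologist interviewed every editor*.
The wh-island constraint blocks QR out of an embedded interrogative.
The inverse ordering *every editor* > *a dean* is therefore underivable.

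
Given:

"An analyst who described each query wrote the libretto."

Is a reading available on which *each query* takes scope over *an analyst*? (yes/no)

*each query* is embedded in the relative clause *who described each query*.
A relative clause is a scope island — quantifier raising cannot cross its boundary.
Hence only narrow scope for *each query* (under *an analyst*) survives.
(Only the surface reading survives: one fixed analyst with respect to all the relevant queries.)

No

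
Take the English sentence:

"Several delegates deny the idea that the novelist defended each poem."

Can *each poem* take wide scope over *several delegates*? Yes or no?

No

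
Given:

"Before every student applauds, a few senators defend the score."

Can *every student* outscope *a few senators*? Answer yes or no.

Structurally, *every student* is inside the adjunct clause *before every student applauds*.
Adverbial clauses are not L-marked, so they are barriers for QR — the quantifier cannot escape the adjunct.
So the wide-scope reading for *every student* is blocked.

No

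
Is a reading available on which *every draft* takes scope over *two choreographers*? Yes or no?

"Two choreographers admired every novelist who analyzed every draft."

The target quantifier *every draft* is part of the relative clause *who analyzed every draft* modifying *every novelist*.
QR out of a relative clause is ruled out by the relative-clause island constraint.
The inverse ordering *every draft* > *two choreographers* is therefore underivable.

No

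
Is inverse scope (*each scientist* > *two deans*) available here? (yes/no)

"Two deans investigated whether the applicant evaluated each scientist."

No

The target quantifier *each scientist* is part of the embedded question *whether the applicant evaluated each scientist*.
An indirect question is a wh-island; the filled [Spec,CP] blocks QR across the CP edge.
So *each scientist* cannot raise high enough to outscope *two deans*; only the surface ordering *two deans* > *each scientist* is available.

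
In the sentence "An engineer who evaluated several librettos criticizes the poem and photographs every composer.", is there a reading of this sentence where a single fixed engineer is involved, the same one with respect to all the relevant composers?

Yes

That reading corresponds to *an engineer* > *every composer*.
Surface scope (*an engineer* > *every composer*) is always derivable; islands only block QR, not in-situ interpretation.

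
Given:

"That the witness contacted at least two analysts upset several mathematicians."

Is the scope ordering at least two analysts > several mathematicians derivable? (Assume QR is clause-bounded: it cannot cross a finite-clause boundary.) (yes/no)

No

The target quantifier *at least two analysts* is part of the sentential subject *that the witness contacted at least two analysts*.
Clausal subjects are scope islands; QR from inside the subject into the matrix is barred.
There is no licit LF on which *at least two analysts* c-commands *several mathematicians*.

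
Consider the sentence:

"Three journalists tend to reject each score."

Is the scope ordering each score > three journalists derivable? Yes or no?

Yes

Infinitival complements of raising predicates do not block QR; *each score* and *three journalists* are effectively clausemates.
With no island boundary between them, the object can take inverse scope over the subject via ordinary QR within the clause.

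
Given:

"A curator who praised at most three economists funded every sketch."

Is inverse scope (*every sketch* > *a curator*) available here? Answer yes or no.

Yes

*every sketch* is a matrix argument; only *a curator* is modified by the relative clause *who praised at most three economists*, so the RC island is irrelevant to the target quantifier.
With no island boundary between them, the object can take inverse scope over the subject via ordinary QR within the clause.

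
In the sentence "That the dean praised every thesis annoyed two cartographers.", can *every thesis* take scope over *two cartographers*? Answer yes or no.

No

*every thesis* occurs within the sentential subject *that the dean praised every thesis*.
The Sentential Subject Constraint rules out raising the quantifier out of the that-clause subject.
So *every thesis* cannot raise to a position above *two cartographers*.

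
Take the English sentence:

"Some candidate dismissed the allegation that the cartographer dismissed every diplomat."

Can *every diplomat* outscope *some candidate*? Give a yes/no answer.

No

*every diplomat* occurs within the complex NP *the allegation that the cartographer dismissed every diplomat*.
Since the clause is the complement of a nominal head, the CNPC blocks scope extraction.
So *every diplomat* cannot raise high enough to outscope *some candidate*; only the surface ordering *some candidate* > *every diplomat* is available.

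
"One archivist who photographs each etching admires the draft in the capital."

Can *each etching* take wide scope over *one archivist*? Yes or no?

No

*each etching* occurs within the relative clause *who photographs each etching*.
QR out of a relative clause is ruled out by the relative-clause island constraint.
So *each etching* cannot raise to a position above *one archivist*.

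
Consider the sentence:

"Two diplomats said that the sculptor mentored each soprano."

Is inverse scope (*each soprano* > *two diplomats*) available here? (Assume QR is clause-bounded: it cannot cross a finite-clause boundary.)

No

*each soprano* occurs within the finite complement clause *that the sculptor mentored each soprano*.
Finite CP is the ceiling for QR here, by assumption.
The inverse ordering *each soprano* > *two diplomats* is therefore underivable.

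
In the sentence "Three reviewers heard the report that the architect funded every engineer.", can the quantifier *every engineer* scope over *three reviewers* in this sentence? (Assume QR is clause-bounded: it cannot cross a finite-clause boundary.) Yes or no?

The target quantifier *every engineer* is part of the complex NP *the report that the architect funded every engineer*.
Noun-complement clauses are scope islands (the Complex NP Constraint): a quantifier inside one cannot scope into the matrix.
There is no licit LF on which *every engineer* c-commands *three reviewers*.

No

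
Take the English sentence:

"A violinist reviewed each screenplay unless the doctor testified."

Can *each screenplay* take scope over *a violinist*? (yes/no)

Yes

Neither queried DP is inside the adjunct, so the adjunct-island constraint does not apply.
Clause-internal QR can adjoin the lower DP above the subject, yielding the inverse reading.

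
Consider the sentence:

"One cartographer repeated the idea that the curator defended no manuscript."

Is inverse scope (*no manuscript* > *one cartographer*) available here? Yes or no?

No

The target quantifier *no manuscript* is part of the complex NP *the idea that the curator defended no manuscript*.
Since the clause is the complement of a nominal head, the CNPC blocks scope extraction.
*no manuscript* is confined to the island and cannot take scope over *one cartographer*.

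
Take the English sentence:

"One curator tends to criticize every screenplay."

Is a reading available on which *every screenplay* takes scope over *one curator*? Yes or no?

Yes

*every screenplay* is inside a raising infinitive, which is transparent to QR (no CP barrier), so it behaves as a matrix argument.
Nothing blocks QR of the lower DP to a position above the higher one, so inverse scope is available.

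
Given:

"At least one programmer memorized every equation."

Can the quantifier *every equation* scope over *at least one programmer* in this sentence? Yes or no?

*every equation* and *at least one programmer* are in the same minimal clause.
Clause-internal QR can adjoin the lower DP above the subject, yielding the inverse reading.
The sentence is scopally ambiguous between *at least one programmer* > *every equation* and *every equation* > *at least one programmer*.

Yes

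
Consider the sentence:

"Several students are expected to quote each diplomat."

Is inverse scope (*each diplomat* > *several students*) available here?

Raising constructions are monoclausal for scope purposes; *each diplomat* is not separated from *several students* by any island.
Nothing blocks QR of the lower DP to a position above the higher one, so inverse scope is available.
Both orderings are possible: *several students* > *each diplomat* and *each diplomat* > *several students*.

Yes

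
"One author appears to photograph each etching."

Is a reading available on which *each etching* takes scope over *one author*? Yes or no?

Yes

Infinitival complements of raising predicates do not block QR; *each etching* and *one author* are effectively clausemates.
With no island boundary between them, the object can take inverse scope over the subject via ordinary QR within the clause.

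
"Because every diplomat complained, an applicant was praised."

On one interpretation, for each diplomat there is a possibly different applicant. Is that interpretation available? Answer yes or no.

That reading corresponds to *every diplomat* > *an applicant*.
*every diplomat* occurs within the adjunct clause *because every diplomat complained*.
Adjunct clauses are scope islands: a quantifier inside an adjunct cannot raise into the matrix clause.
So *every diplomat* cannot raise to a position above *an applicant*.

No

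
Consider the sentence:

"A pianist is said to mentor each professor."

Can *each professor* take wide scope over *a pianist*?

Yes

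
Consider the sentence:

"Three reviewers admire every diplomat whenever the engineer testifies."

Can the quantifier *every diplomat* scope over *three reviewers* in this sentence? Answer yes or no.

Yes

Although there is an adjunct clause, *every diplomat* is in the main clause, not inside the adjunct.
Clause-internal QR can adjoin the lower DP above the subject, yielding the inverse reading.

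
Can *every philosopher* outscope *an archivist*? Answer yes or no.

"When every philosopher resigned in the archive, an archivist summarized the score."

The DP *every philosopher* is contained in the adjunct clause *when every philosopher resigned in the archive*.
Adverbial clauses are not L-marked, so they are barriers for QR — the quantifier cannot escape the adjunct.
*every philosopher* is confined to the island and cannot take scope over *an archivist*.

No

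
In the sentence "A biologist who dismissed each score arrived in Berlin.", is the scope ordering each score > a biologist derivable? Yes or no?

The target quantifier *each score* is part of the relative clause *who dismissed each score*.
A relative clause is a scope island — quantifier raising cannot cross its boundary.
So *each score* cannot raise high enough to outscope *a biologist*; only the surface ordering *a biologist* > *each score* is available.

No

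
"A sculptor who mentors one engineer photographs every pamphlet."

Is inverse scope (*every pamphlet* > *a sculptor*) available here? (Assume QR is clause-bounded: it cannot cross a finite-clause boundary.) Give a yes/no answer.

Although the sentence contains a relative clause (*who mentors one engineer*), *every pamphlet* is outside it, in the matrix VP.
Clause-internal QR can adjoin the lower DP above the subject, yielding the inverse reading.
The sentence is scopally ambiguous between *a sculptor* > *every pamphlet* and *every pamphlet* > *a sculptor*.

Yes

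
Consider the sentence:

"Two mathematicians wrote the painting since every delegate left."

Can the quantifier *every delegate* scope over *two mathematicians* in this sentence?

The DP *every delegate* is contained in the adjunct clause *since every delegate left*.
Adverbial clauses are not L-marked, so they are barriers for QR — the quantifier cannot escape the adjunct.
So the wide-scope reading for *every delegate* is blocked.

No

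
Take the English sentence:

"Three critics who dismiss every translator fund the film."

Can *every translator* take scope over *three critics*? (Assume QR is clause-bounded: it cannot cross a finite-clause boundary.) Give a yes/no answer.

No

The target quantifier *every translator* is part of the relative clause *who dismiss every translator*.
Relative clauses block scope extraction: QR cannot target a position outside the modified NP.
There is no licit LF on which *every translator* c-commands *three critics*.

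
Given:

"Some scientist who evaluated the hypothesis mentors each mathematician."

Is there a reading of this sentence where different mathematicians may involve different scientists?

Yes

The paraphrase describes the scope ordering *each mathematician* > *some scientist*.
Although the sentence contains a relative clause (*who evaluated the hypothesis*), *each mathematician* is outside it, in the matrix VP.
Clause-internal QR can adjoin the lower DP above the subject, yielding the inverse reading.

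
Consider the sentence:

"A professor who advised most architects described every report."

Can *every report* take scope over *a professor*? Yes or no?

Yes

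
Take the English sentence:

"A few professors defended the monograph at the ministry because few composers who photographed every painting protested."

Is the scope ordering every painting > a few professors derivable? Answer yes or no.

No

*every painting* is embedded in the relative clause *who photographed every painting*, which is itself inside the adjunct *because few composers who photographed every painting protested*.
Nested islands: the RC island is itself inside an adjunct island, so wide scope is doubly excluded.
So the wide-scope reading for *every painting* is blocked.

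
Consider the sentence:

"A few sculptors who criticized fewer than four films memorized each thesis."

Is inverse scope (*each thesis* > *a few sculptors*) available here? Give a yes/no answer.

*each thesis* is a matrix argument; only *a few sculptors* is modified by the relative clause *who criticized fewer than four films*, so the RC island is irrelevant to the target quantifier.
Nothing blocks QR of the lower DP to a position above the higher one, so inverse scope is available.

Yes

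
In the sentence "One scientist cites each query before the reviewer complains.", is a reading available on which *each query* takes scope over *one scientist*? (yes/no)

Yes

The adjunct clause does not contain *each query*, which is the matrix object.
Nothing blocks QR of the lower DP to a position above the higher one, so inverse scope is available.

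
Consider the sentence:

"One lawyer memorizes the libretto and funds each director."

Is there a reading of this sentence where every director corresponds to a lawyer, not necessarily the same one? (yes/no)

No

That reading corresponds to *each director* > *one lawyer*.
*each director* occurs within one conjunct of the coordinate structure (*funds each director*).
QR out of a conjunct would have to apply non-ATB, which the CSC forbids.
So the wide-scope reading for *each director* is blocked.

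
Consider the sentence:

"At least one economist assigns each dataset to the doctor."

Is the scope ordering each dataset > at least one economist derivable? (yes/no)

*each dataset* is the matrix object and *at least one economist* the matrix subject; the two are clausemates.
With no island boundary between them, the object can take inverse scope over the subject via ordinary QR within the clause.

Yes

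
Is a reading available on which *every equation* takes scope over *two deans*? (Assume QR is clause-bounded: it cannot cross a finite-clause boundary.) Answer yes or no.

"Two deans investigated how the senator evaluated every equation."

The DP *every equation* is contained in the embedded question *how the senator evaluated every equation*.
The wh-island constraint blocks QR out of an embedded interrogative.
*every equation* is confined to the island and cannot take scope over *two deans*.

No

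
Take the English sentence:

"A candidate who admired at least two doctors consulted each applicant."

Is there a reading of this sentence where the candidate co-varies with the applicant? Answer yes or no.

This is the *each applicant* > *a candidate* reading.
The RC *who admired at least two doctors* is an island, but *each applicant* is not inside it — it is the matrix object, a clausemate of *a candidate*.
Ordinary QR to a clause-peripheral position gives the wide-scope LF for the lower DP.

Yes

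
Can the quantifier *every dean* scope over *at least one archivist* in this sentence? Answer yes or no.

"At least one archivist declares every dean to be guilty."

*every dean* is an ECM subject; ECM complements are not islands, and the embedded quantifier may take matrix scope.
QR within a single clause is free, so the lower quantifier may take scope over the higher one.
The sentence is scopally ambiguous between *at least one archivist* > *every dean* and *every dean* > *at least one archivist*.

Yes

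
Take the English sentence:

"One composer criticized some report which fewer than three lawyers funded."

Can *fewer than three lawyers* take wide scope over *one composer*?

No

The DP *fewer than three lawyers* is contained in the relative clause *which fewer than three lawyers funded* modifying *some report*.
Relative clauses are scope islands: a quantifier cannot QR out of a relative clause to take scope in the matrix clause.
So *fewer than three lawyers* cannot raise to a position above *one composer*.
(Only the surface reading survives: one fixed composer with respect to all the relevant lawyers.)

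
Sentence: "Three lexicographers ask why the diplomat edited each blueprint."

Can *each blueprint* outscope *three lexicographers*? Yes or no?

The DP *each blueprint* is contained in the embedded question *why the diplomat edited each blueprint*.
Embedded wh-clauses are opaque for QR, so the quantifier stays inside the question.
*each blueprint* is confined to the island and cannot take scope over *three lexicographers*.

No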